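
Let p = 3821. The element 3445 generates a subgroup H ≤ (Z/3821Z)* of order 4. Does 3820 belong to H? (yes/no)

⟨3445⟩ has order 4; its elements mod 3821 are {1, 376, 3445, 3820}.
3820 is in this set.

yes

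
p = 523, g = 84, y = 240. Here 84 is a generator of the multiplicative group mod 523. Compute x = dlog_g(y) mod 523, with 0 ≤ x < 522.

326

Baby-step giant-step with m = ceil(sqrt(522)) = 23.
Baby table (84^j mod 523 for j=0..22):
  0:1  1:84  2:257  3:145  4:151  5:132  6:105  7:452
  8:312  9:58  10:165  11:262  12:42  13:390  14:334  15:337
  16:66  17:314  18:226  19:156  20:29  21:344  22:131
Giant step factor: 84^(-23) ≡ 274 (mod 523).
Scan 240·274^i mod 523 for i = 0, 1, …:
  i=0: 240   i=1: 385   i=2: 367   i=3: 142
  i=4: 206   i=5: 483   i=6: 23   i=7: 26
  i=8: 325   i=9: 140     …   i=13: 33
  i=14: 151
Match at i=14, j=4: x = 14·23 + 4 = 326.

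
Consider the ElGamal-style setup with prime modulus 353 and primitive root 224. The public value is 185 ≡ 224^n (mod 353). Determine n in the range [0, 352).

128

Baby-step giant-step with m = ceil(sqrt(352)) = 19.
Baby table (224^j mod 353 for j=0..18):
  0:1  1:224  2:50  3:257  4:29  5:142  6:38  7:40
  8:135  9:235  10:43  11:101  12:32  13:108  14:188  15:105
  16:222  17:308  18:157
Giant step factor: 224^(-19) ≡ 238 (mod 353).
Scan 185·238^i mod 353 for i = 0, 1, …:
  i=0: 185   i=1: 258   i=2: 335   i=3: 305
  i=4: 225   i=5: 247   i=6: 188
Match at i=6, j=14: n = 6·19 + 14 = 128.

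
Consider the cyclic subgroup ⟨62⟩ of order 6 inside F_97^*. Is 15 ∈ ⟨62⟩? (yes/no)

no

15 ∈ ⟨62⟩ iff 15^6 ≡ 1 (mod 97), since |⟨62⟩| = 6.
15^6 mod 97 = 12.
Since 12 ≠ 1, 15 does not lie in the subgroup.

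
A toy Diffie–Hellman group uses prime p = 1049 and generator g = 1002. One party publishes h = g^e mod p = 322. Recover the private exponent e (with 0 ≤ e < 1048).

670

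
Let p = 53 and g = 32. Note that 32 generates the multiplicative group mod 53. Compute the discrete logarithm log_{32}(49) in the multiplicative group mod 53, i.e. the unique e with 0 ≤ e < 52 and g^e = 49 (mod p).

16

Baby-step giant-step with m = ceil(sqrt(52)) = 8.
Baby table (32^j mod 53 for j=0..7):
  0:1  1:32  2:17  3:14  4:24  5:26  6:37  7:18
Giant step factor: 32^(-8) ≡ 15 (mod 53).
Scan 49·15^i mod 53 for i = 0, 1, …:
  i=0: 49   i=1: 46   i=2: 1
Match at i=2, j=0: e = 2·8 + 0 = 16.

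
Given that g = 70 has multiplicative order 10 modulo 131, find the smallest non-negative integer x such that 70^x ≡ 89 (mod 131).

8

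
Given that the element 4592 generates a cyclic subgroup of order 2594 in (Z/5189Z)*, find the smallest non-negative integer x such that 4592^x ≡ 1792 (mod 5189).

2553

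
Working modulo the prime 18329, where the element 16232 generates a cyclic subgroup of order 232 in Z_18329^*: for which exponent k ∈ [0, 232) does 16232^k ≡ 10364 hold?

92

Baby-step giant-step with m = ceil(sqrt(232)) = 16.
Baby table (16232^j mod 18329 for j=0..15):
  0:1  1:16232  2:16778  3:8214  4:4502  5:17070  6:747  7:9835
  8:14459  9:13972  10:8787  11:12635  12:8139  13:15145  14:5092  15:7883
Giant step factor: 16232^(-16) ≡ 4828 (mod 18329).
Scan 10364·4828^i mod 18329 for i = 0, 1, …:
  i=0: 10364   i=1: 17551   i=2: 1261   i=3: 2880
  i=4: 11258   i=5: 8139
Match at i=5, j=12: k = 5·16 + 12 = 92.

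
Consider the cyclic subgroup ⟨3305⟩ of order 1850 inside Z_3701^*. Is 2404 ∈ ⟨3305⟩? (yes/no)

2404 ∈ ⟨3305⟩ iff 2404^1850 ≡ 1 (mod 3701), since |⟨3305⟩| = 1850.
2404^1850 mod 3701 = 3700.
Since 3700 ≠ 1, 2404 does not lie in the subgroup.

no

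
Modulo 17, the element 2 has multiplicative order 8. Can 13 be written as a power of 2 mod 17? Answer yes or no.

yes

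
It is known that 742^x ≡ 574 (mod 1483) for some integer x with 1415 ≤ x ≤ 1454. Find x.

1450

Compute 742^1415 mod 1483 = 517, then multiply by 742 repeatedly:
  742^1415=517  742^1416=1000  742^1417=500  742^1418=250  742^1419=125
  742^1420=804  742^1421=402  742^1422=201  742^1423=842  742^1424=421
  742^1425=952  742^1426=476  742^1427=238  742^1428=119  742^1429=801
  742^1430=1142  742^1431=571  742^1432=1027  742^1433=1255  742^1434=1369
  742^1435=1426  742^1436=713  742^1437=1098  742^1438=549  742^1439=1016
  742^1440=508  742^1441=254  742^1442=127  742^1443=805  742^1444=1144
  742^1445=572  742^1446=286  742^1447=143  742^1448=813  742^1449=1148
  742^1450=574
Found 574 at exponent 1450.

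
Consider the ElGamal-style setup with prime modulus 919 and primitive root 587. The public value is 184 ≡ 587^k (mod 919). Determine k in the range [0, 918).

Baby-step giant-step with m = ceil(sqrt(918)) = 31.
Baby table (587^j mod 919 for j=0..30):
  0:1  1:587  2:863  3:212  4:379  5:75  6:832  7:395
  8:277  9:855  10:111  11:827  12:217  13:557  14:714  15:54
  16:452  17:652  18:420  19:248  20:374  21:816  22:193  23:254
  24:220  25:480  26:546  27:690  28:670  29:877  30:159
Giant step factor: 587^(-31) ≡ 860 (mod 919).
Scan 184·860^i mod 919 for i = 0, 1, …:
  i=0: 184   i=1: 172   i=2: 880   i=3: 463
  i=4: 253   i=5: 696   i=6: 291   i=7: 292
  i=8: 233   i=9: 38     …   i=26: 612
  i=27: 652
Match at i=27, j=17: k = 27·31 + 17 = 854.

854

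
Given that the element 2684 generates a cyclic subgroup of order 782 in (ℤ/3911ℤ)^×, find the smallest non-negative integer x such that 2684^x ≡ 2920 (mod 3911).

Baby-step giant-step with m = ceil(sqrt(782)) = 28.
Baby table (2684^j mod 3911 for j=0..27):
  0:1  1:2684  2:3705  3:2458  4:3326  5:2082  6:3180  7:1318
  8:1968  9:2262  10:1336  11:3348  12:2465  13:2559  14:640  15:831
  16:1134  17:898  18:1056  19:2740  20:1480  21:2655  22:178  23:610
  24:2442  25:3403  26:1467  27:2962
Giant step factor: 2684^(-28) ≡ 3025 (mod 3911).
Scan 2920·3025^i mod 3911 for i = 0, 1, …:
  i=0: 2920   i=1: 1962   i=2: 2063   i=3: 2530
  i=4: 3334   i=5: 2792   i=6: 1951   i=7: 76
  i=8: 3062   i=9: 1302   i=10: 173   i=11: 3162
  i=12: 2655
Match at i=12, j=21: x = 12·28 + 21 = 357.

357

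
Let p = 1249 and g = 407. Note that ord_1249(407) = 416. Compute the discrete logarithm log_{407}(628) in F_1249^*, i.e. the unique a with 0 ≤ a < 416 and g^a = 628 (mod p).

211

Baby-step giant-step with m = ceil(sqrt(416)) = 21.
Baby table (407^j mod 1249 for j=0..20):
  0:1  1:407  2:781  3:621  4:449  5:389  6:949  7:302
  8:512  9:1050  10:192  11:706  12:72  13:577  14:27  15:997
  16:1103  17:530  18:882  19:511  20:643
Giant step factor: 407^(-21) ≡ 475 (mod 1249).
Scan 628·475^i mod 1249 for i = 0, 1, …:
  i=0: 628   i=1: 1038   i=2: 944   i=3: 9
  i=4: 528   i=5: 1000   i=6: 380   i=7: 644
  i=8: 1144   i=9: 85   i=10: 407
Match at i=10, j=1: a = 10·21 + 1 = 211.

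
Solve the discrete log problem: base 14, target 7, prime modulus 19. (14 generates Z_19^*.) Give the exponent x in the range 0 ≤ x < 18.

Successive powers of 14 modulo 19:
  14^0=1  14^1=14  14^2=6  14^3=8  14^4=17  14^5=10
  14^6=7
So 14^6 ≡ 7 (mod 19), giving x = 6.

6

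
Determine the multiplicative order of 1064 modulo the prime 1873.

104

The order of 1064 must divide p − 1 = 1872 = 2^4 · 3^2 · 13.
Divisors: 1, 2, 3, 4, 6, 8, 9, 12, 13, 16, 18, 24, 26, 36, 39, 48, 52, 72, 78, 104, 117, 144, 156, 208, 234, 312, 468, 624, 936, 1872.
Check each in increasing order: 1064^1 ≡ 1064;  1064^2 ≡ 804;  1064^3 ≡ 1368;  1064^4 ≡ 231;  1064^6 ≡ 297;  1064^8 ≡ 917;  1064^9 ≡ 1728;  1064^12 ≡ 178;  1064^13 ≡ 219;  1064^16 ≡ 1785;  1064^18 ≡ 422;  1064^24 ≡ 1716;  1064^26 ≡ 1136;  1064^36 ≡ 149;  1064^39 ≡ 1548;  1064^48 ≡ 300;  1064^52 ≡ 1872;  1064^72 ≡ 1598;  1064^78 ≡ 737;  1064^104 ≡ 1.
Smallest exponent giving 1 is 104.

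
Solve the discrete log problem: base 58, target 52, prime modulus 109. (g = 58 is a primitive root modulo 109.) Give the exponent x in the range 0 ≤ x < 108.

Baby-step giant-step with m = ceil(sqrt(108)) = 11.
Baby table (58^j mod 109 for j=0..10):
  0:1  1:58  2:94  3:2  4:7  5:79  6:4  7:14
  8:49  9:8  10:28
Giant step factor: 58^(-11) ≡ 99 (mod 109).
Scan 52·99^i mod 109 for i = 0, 1, …:
  i=0: 52   i=1: 25   i=2: 77   i=3: 102
  i=4: 70   i=5: 63   i=6: 24   i=7: 87
  i=8: 2
Match at i=8, j=3: x = 8·11 + 3 = 91.

91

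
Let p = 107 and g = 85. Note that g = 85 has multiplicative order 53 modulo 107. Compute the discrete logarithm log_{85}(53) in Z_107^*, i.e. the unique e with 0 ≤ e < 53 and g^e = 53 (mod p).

23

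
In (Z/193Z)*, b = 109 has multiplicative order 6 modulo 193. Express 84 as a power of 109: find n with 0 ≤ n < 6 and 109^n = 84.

4

Successive powers of 109 modulo 193:
  109^0=1  109^1=109  109^2=108  109^3=192  109^4=84
So 109^4 ≡ 84 (mod 193), giving n = 4.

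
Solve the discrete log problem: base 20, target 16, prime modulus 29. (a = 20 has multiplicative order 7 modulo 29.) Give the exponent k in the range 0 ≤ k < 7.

6

Successive powers of 20 modulo 29:
  20^0=1  20^1=20  20^2=23  20^3=25  20^4=7  20^5=24
  20^6=16
So 20^6 ≡ 16 (mod 29), giving k = 6.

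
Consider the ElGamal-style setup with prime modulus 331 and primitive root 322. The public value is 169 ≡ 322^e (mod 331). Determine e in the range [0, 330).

310

Baby-step giant-step with m = ceil(sqrt(330)) = 19.
Baby table (322^j mod 331 for j=0..18):
  0:1  1:322  2:81  3:264  4:272  5:200  6:186  7:312
  8:171  9:116  10:280  11:128  12:172  13:107  14:30  15:61
  16:113  17:307  18:216
Giant step factor: 322^(-19) ≡ 134 (mod 331).
Scan 169·134^i mod 331 for i = 0, 1, …:
  i=0: 169   i=1: 138   i=2: 287   i=3: 62
  i=4: 33   i=5: 119   i=6: 58   i=7: 159
  i=8: 122   i=9: 129     …   i=15: 199
  i=16: 186
Match at i=16, j=6: e = 16·19 + 6 = 310.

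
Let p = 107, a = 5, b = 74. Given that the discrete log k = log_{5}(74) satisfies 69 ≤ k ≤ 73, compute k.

Compute 5^69 mod 107 = 46, then multiply by 5 repeatedly:
  5^69=46  5^70=16  5^71=80  5^72=79  5^73=74
Found 74 at exponent 73.

73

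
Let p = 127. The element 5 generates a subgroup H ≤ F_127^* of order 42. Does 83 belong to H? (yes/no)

83 ∈ ⟨5⟩ iff 83^42 ≡ 1 (mod 127), since |⟨5⟩| = 42.
83^42 mod 127 = 19.
Since 19 ≠ 1, 83 does not lie in the subgroup.

no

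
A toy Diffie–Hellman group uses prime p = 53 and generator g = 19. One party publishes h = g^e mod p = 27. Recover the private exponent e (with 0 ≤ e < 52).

7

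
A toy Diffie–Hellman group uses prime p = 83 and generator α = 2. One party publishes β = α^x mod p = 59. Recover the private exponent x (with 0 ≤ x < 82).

34

Baby-step giant-step with m = ceil(sqrt(82)) = 10.
Baby table (2^j mod 83 for j=0..9):
  0:1  1:2  2:4  3:8  4:16  5:32  6:64  7:45
  8:7  9:14
Giant step factor: 2^(-10) ≡ 3 (mod 83).
Scan 59·3^i mod 83 for i = 0, 1, …:
  i=0: 59   i=1: 11   i=2: 33   i=3: 16
Match at i=3, j=4: x = 3·10 + 4 = 34.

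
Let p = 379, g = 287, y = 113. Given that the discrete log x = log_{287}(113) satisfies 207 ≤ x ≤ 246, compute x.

Compute 287^207 mod 379 = 288, then multiply by 287 repeatedly:
  287^207=288  287^208=34  287^209=283  287^210=115  287^211=32
  287^212=88  287^213=242  287^214=97  287^215=172  287^216=94
  287^217=69  287^218=95  287^219=356  287^220=221  287^221=134
  287^222=179  287^223=208  287^224=193  287^225=57  287^226=62
  287^227=360  287^228=232  287^229=259  287^230=49  287^231=40
  287^232=110  287^233=113
Found 113 at exponent 233.

233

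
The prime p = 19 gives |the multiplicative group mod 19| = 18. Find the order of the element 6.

9

The order of 6 must divide p − 1 = 18 = 2 · 3^2.
Divisors: 1, 2, 3, 6, 9, 18.
Check each in increasing order: 6^1 ≡ 6;  6^2 ≡ 17;  6^3 ≡ 7;  6^6 ≡ 11;  6^9 ≡ 1.
Smallest exponent giving 1 is 9.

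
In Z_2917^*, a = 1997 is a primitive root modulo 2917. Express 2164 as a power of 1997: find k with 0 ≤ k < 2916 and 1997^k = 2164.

Baby-step giant-step with m = ceil(sqrt(2916)) = 54.
Baby table (1997^j mod 2917 for j=0..53):
  0:1  1:1997  2:470  3:2233  4:2125  5:2307  6:1136  7:2083
  8:109  9:1815  10:1641  11:1286  12:1182  13:601  14:1310  15:2438
  16:213  17:2396  18:932  19:158  20:490  21:1335  22:2774  23:295
  24:2798  25:1551  26:2410  27:2637  28:904  29:2582  30:1915  31:68
  32:1614  33:2790  34:160  35:1567  36:2275  37:1406  38:1628  39:1578
  40:906  41:742  42:2855  43:1617  44:30  45:1570  46:2432  47:2816
  48:2493  49:2119  50:1993  51:1233  52:353  53:1944
Giant step factor: 1997^(-54) ≡ 65 (mod 2917).
Scan 2164·65^i mod 2917 for i = 0, 1, …:
  i=0: 2164   i=1: 644   i=2: 1022   i=3: 2256
  i=4: 790   i=5: 1761   i=6: 702   i=7: 1875
  i=8: 2278   i=9: 2220     …   i=50: 2095
  i=51: 1993
Match at i=51, j=50: k = 51·54 + 50 = 2804.

2804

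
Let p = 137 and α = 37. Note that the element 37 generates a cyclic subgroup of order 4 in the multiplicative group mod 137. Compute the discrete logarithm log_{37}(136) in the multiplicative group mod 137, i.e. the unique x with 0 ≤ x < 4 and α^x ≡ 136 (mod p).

2

Successive powers of 37 modulo 137:
  37^0=1  37^1=37  37^2=136
So 37^2 ≡ 136 (mod 137), giving x = 2.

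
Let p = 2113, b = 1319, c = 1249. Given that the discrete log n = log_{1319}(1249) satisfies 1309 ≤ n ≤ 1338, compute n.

Compute 1319^1309 mod 2113 = 34, then multiply by 1319 repeatedly:
  1319^1309=34  1319^1310=473  1319^1311=552  1319^1312=1216  1319^1313=137
  1319^1314=1098  1319^1315=857  1319^1316=2041  1319^1317=117  1319^1318=74
  1319^1319=408  1319^1320=1450  1319^1321=285  1319^1322=1914  1319^1323=1644
  1319^1324=498  1319^1325=1832  1319^1326=1249
Found 1249 at exponent 1326.

1326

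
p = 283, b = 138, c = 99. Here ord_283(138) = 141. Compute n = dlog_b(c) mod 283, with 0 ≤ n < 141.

Baby-step giant-step with m = ceil(sqrt(141)) = 12.
Baby table (138^j mod 283 for j=0..11):
  0:1  1:138  2:83  3:134  4:97  5:85  6:127  7:263
  8:70  9:38  10:150  11:41
Giant step factor: 138^(-12) ≡ 141 (mod 283).
Scan 99·141^i mod 283 for i = 0, 1, …:
  i=0: 99   i=1: 92   i=2: 237   i=3: 23
  i=4: 130   i=5: 218   i=6: 174   i=7: 196
  i=8: 185   i=9: 49   i=10: 117   i=11: 83
Match at i=11, j=2: n = 11·12 + 2 = 134.

134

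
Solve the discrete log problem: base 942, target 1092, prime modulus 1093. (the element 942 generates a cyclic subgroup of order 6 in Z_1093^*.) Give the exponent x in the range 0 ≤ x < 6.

3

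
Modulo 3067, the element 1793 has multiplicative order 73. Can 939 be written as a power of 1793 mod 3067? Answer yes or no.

939 ∈ ⟨1793⟩ iff 939^73 ≡ 1 (mod 3067), since |⟨1793⟩| = 73.
939^73 mod 3067 = 1026.
Since 1026 ≠ 1, 939 does not lie in the subgroup.

no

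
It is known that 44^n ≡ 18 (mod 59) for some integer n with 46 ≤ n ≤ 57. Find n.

51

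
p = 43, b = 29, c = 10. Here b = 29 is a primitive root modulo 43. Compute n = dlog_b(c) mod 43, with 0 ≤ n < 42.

32

Baby-step giant-step with m = ceil(sqrt(42)) = 7.
Baby table (29^j mod 43 for j=0..6):
  0:1  1:29  2:24  3:8  4:17  5:20  6:21
Giant step factor: 29^(-7) ≡ 37 (mod 43).
Scan 10·37^i mod 43 for i = 0, 1, …:
  i=0: 10   i=1: 26   i=2: 16   i=3: 33
  i=4: 17
Match at i=4, j=4: n = 4·7 + 4 = 32.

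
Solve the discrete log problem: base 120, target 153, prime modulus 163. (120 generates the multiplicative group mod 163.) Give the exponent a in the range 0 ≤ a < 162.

107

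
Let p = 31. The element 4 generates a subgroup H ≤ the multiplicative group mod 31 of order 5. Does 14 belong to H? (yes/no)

no

14 ∈ ⟨4⟩ iff 14^5 ≡ 1 (mod 31), since |⟨4⟩| = 5.
14^5 mod 31 = 5.
Since 5 ≠ 1, 14 does not lie in the subgroup.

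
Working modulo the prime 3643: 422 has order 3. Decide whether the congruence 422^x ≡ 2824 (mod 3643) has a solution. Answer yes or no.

no

2824 ∈ ⟨422⟩ iff 2824^3 ≡ 1 (mod 3643), since |⟨422⟩| = 3.
2824^3 mod 3643 = 212.
Since 212 ≠ 1, 2824 does not lie in the subgroup.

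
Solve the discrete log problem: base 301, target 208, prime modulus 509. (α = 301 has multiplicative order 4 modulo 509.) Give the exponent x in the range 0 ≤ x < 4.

3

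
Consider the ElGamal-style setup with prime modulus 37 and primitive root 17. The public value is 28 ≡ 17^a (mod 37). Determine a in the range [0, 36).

Successive powers of 17 modulo 37:
  17^0=1  17^1=17  17^2=30  17^3=29  17^4=12  17^5=19
  17^6=27  17^7=15  17^8=33  17^9=6  17^10=28
So 17^10 ≡ 28 (mod 37), giving a = 10.

10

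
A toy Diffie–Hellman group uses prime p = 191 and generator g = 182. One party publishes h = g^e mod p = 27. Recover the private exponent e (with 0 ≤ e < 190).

144

Baby-step giant-step with m = ceil(sqrt(190)) = 14.
Baby table (182^j mod 191 for j=0..13):
  0:1  1:182  2:81  3:35  4:67  5:161  6:79  7:53
  8:96  9:91  10:136  11:113  12:129  13:176
Giant step factor: 182^(-14) ≡ 133 (mod 191).
Scan 27·133^i mod 191 for i = 0, 1, …:
  i=0: 27   i=1: 153   i=2: 103   i=3: 138
  i=4: 18   i=5: 102   i=6: 5   i=7: 92
  i=8: 12   i=9: 68   i=10: 67
Match at i=10, j=4: e = 10·14 + 4 = 144.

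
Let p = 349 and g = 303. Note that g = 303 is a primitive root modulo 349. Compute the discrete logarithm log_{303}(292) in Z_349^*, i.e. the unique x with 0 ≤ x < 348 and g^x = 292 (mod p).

320

Baby-step giant-step with m = ceil(sqrt(348)) = 19.
Baby table (303^j mod 349 for j=0..18):
  0:1  1:303  2:22  3:35  4:135  5:72  6:178  7:188
  8:77  9:297  10:298  11:252  12:274  13:309  14:95  15:167
  16:345  17:184  18:261
Giant step factor: 303^(-19) ≡ 172 (mod 349).
Scan 292·172^i mod 349 for i = 0, 1, …:
  i=0: 292   i=1: 317   i=2: 80   i=3: 149
  i=4: 151   i=5: 146   i=6: 333   i=7: 40
  i=8: 249   i=9: 250     …   i=15: 211
  i=16: 345
Match at i=16, j=16: x = 16·19 + 16 = 320.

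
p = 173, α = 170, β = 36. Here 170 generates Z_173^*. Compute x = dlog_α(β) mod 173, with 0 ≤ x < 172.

104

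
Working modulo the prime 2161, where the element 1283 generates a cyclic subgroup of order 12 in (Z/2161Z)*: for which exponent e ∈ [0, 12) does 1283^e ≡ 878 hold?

7

Successive powers of 1283 modulo 2161:
  1283^0=1  1283^1=1283  1283^2=1568  1283^3=2014  1283^4=1567  1283^5=731
  1283^6=2160  1283^7=878
So 1283^7 ≡ 878 (mod 2161), giving e = 7.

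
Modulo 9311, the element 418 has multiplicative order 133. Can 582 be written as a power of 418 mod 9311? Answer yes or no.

582 ∈ ⟨418⟩ iff 582^133 ≡ 1 (mod 9311), since |⟨418⟩| = 133.
582^133 mod 9311 = 2009.
Since 2009 ≠ 1, 582 does not lie in the subgroup.

no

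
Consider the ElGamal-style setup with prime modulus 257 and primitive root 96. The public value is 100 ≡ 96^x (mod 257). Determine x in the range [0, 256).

174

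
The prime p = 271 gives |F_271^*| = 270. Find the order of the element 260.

The order of 260 must divide p − 1 = 270 = 2 · 3^3 · 5.
Divisors: 1, 2, 3, 5, 6, 9, 10, 15, 18, 27, 30, 45, 54, 90, 135, 270.
Check each in increasing order: 260^1 ≡ 260;  260^2 ≡ 121;  260^3 ≡ 24;  260^5 ≡ 194;  260^6 ≡ 34;  260^9 ≡ 3;  260^10 ≡ 238;  260^15 ≡ 102;  260^18 ≡ 9;  260^27 ≡ 27;  260^30 ≡ 106;  260^45 ≡ 243;  260^54 ≡ 187;  260^90 ≡ 242;  260^135 ≡ 270;  260^270 ≡ 1.
Smallest exponent giving 1 is 270.

270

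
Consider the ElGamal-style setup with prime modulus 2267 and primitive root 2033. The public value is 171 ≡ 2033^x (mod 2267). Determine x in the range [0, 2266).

1481

Baby-step giant-step with m = ceil(sqrt(2266)) = 48.
Baby table (2033^j mod 2267 for j=0..47):
  0:1  1:2033  2:348  3:180  4:953  5:1431  6:662  7:1515
  8:1409  9:1276  10:660  11:1983  12:713  13:916  14:1021  15:1388
  16:1656  17:153  18:470  19:1103  20:336  21:721  22:1311  23:1538
  24:561  25:212  26:266  27:1232  28:1888  29:273  30:1861  31:2057
  32:1533  33:1731  34:739  35:1633  36:1001  37:1534  38:1497  39:1087
  40:1813  41:1954  42:698  43:2159  44:335  45:955  46:963  47:1358
Giant step factor: 2033^(-48) ≡ 480 (mod 2267).
Scan 171·480^i mod 2267 for i = 0, 1, …:
  i=0: 171   i=1: 468   i=2: 207   i=3: 1879
  i=4: 1921   i=5: 1678   i=6: 655   i=7: 1554
  i=8: 77   i=9: 688     …   i=29: 278
  i=30: 1954
Match at i=30, j=41: x = 30·48 + 41 = 1481.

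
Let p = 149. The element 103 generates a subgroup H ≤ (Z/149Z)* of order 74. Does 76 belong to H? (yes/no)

76 ∈ ⟨103⟩ iff 76^74 ≡ 1 (mod 149), since |⟨103⟩| = 74.
76^74 mod 149 = 1.
Since 1 = 1, 76 lies in the subgroup.

yes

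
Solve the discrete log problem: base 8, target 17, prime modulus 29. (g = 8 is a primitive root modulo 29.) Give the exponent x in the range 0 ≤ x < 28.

7

Successive powers of 8 modulo 29:
  8^0=1  8^1=8  8^2=6  8^3=19  8^4=7  8^5=27
  8^6=13  8^7=17
So 8^7 ≡ 17 (mod 29), giving x = 7.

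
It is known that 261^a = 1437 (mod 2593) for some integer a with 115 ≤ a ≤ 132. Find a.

120

Compute 261^115 mod 2593 = 2510, then multiply by 261 repeatedly:
  261^115=2510  261^116=1674  261^117=1290  261^118=2193  261^119=1913
  261^120=1437
Found 1437 at exponent 120.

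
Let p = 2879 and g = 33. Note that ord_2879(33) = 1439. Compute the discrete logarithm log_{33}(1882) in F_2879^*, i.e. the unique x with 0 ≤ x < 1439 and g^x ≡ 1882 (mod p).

Baby-step giant-step with m = ceil(sqrt(1439)) = 38.
Baby table (33^j mod 2879 for j=0..37):
  0:1  1:33  2:1089  3:1389  4:2652  5:1146  6:391  7:1387
  8:2586  9:1847  10:492  11:1841  12:294  13:1065  14:597  15:2427
  16:2358  17:81  18:2673  19:1839  20:228  21:1766  22:698  23:2
  24:66  25:2178  26:2778  27:2425  28:2292  29:782  30:2774  31:2293
  32:815  33:984  34:803  35:588  36:2130  37:1194
Giant step factor: 33^(-38) ≡ 2086 (mod 2879).
Scan 1882·2086^i mod 2879 for i = 0, 1, …:
  i=0: 1882   i=1: 1775   i=2: 256   i=3: 1401
  i=4: 301   i=5: 264   i=6: 815
Match at i=6, j=32: x = 6·38 + 32 = 260.

260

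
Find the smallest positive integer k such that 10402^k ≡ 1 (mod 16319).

16318

The order of 10402 must divide p − 1 = 16318 = 2 · 41 · 199.
Divisors: 1, 2, 41, 82, 199, 398, 8159, 16318.
Check each in increasing order: 10402^1 ≡ 10402;  10402^2 ≡ 6634;  10402^41 ≡ 8475;  10402^82 ≡ 5706;  10402^199 ≡ 342;  10402^398 ≡ 2731;  10402^8159 ≡ 16318;  10402^16318 ≡ 1.
Smallest exponent giving 1 is 16318.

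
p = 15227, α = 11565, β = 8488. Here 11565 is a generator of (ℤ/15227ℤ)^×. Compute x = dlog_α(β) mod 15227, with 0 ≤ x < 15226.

12098

Baby-step giant-step with m = ceil(sqrt(15226)) = 124.
Baby table (11565^j mod 15227 for j=0..123):
  0:1  1:11565  2:10484  3:10086  4:5770  5:5336  6:11036  7:13853
  8:6678  9:14953  10:13633  11:5287  12:7750  13:2628  14:14955  15:6309
  16:11028  17:12695  18:14168  19:10400  20:13154  21:8280  22:10824  23:13620
  24:7212  25:8501  26:8553  27:853  28:13076  29:4603  30:103  31:3489
  32:13962  33:3422  34:457  35:1436  36:9910  37:10748  38:2619  39:2232
  40:3315  41:11616  42:6446  43:11825  44:2438  45:10293  46:9086  47:13290
  48:12739  49:5310  50:14886  51:128  52:3301  53:1976  54:11940  55:7664
  56:13020  57:11724  58:6852  59:2072  60:10609  61:9146  62:6748  63:2245
  64:1390  65:10865  66:521  67:10700  68:10898  69:1491  70:6451  71:8742
  72:9177  73:15042  74:7482  75:9516  76:7011  77:13667  78:2595  79:13985
  80:10558  81:13184  82:5009  83:5577  84:11660  85:12815  86:1084  87:4639
  88:5314  89:238  90:11610  91:13191  92:9829  93:2830  94:6127  95:7524
  96:7982  97:5756  98:10923  99:1303  100:9692  101:2033  102:1157  103:11399
  104:9296  105:5620  106:6464  107:6817  108:8426  109:9117  110:6357  111:2749
  112:13436  113:11032  114:13274  115:10423  116:5063  117:5780  118:14397  119:9287
  120:8124  121:3470  122:7405  123:2177
Giant step factor: 11565^(-124) ≡ 10239 (mod 15227).
Scan 8488·10239^i mod 15227 for i = 0, 1, …:
  i=0: 8488   i=1: 8143   i=2: 8352   i=3: 1296
  i=4: 7027   i=5: 1878   i=6: 12368   i=7: 8220
  i=8: 4951   i=9: 2606     …   i=96: 12811
  i=97: 6451
Match at i=97, j=70: x = 97·124 + 70 = 12098.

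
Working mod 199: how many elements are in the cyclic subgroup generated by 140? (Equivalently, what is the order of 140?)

The order of 140 must divide p − 1 = 198 = 2 · 3^2 · 11.
Divisors: 1, 2, 3, 6, 9, 11, 18, 22, 33, 66, 99, 198.
Check each in increasing order: 140^1 ≡ 140;  140^2 ≡ 98;  140^3 ≡ 188;  140^6 ≡ 121;  140^9 ≡ 62;  140^11 ≡ 106;  140^18 ≡ 63;  140^22 ≡ 92;  140^33 ≡ 1.
Smallest exponent giving 1 is 33.

33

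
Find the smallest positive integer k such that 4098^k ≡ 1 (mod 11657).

The order of 4098 must divide p − 1 = 11656 = 2^3 · 31 · 47.
Divisors: 1, 2, 4, 8, 31, 47, 62, 94, 124, 188, 248, 376, 1457, 2914, 5828, 11656.
Check each in increasing order: 4098^1 ≡ 4098;  4098^2 ≡ 7524;  4098^4 ≡ 4184;  4098^8 ≡ 8699;  4098^31 ≡ 2140;  4098^47 ≡ 7401;  4098^62 ≡ 10056;  4098^94 ≡ 10215;  4098^124 ≡ 10318;  4098^188 ≡ 4418;  4098^248 ≡ 9400;  4098^376 ≡ 4906;  4098^1457 ≡ 1969;  4098^2914 ≡ 6837;  4098^5828 ≡ 11656;  4098^11656 ≡ 1.
Smallest exponent giving 1 is 11656.

11656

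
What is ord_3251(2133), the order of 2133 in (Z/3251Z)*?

1625

The order of 2133 must divide p − 1 = 3250 = 2 · 5^3 · 13.
Divisors: 1, 2, 5, 10, 13, 25, 26, 50, 65, 125, 130, 250, 325, 650, 1625, 3250.
Check each in increasing order: 2133^1 ≡ 2133;  2133^2 ≡ 1540;  2133^5 ≡ 1780;  2133^10 ≡ 1926;  2133^13 ≡ 284;  2133^25 ≡ 1754;  2133^26 ≡ 2632;  2133^50 ≡ 1070;  2133^65 ≡ 252;  2133^125 ≡ 2147;  2133^130 ≡ 1735;  2133^250 ≡ 2942;  2133^325 ≡ 1364;  2133^650 ≡ 924;  2133^1625 ≡ 1.
Smallest exponent giving 1 is 1625.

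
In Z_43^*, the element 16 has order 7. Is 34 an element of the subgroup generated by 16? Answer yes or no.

no

⟨16⟩ has order 7; its elements mod 43 are {1, 4, 11, 16, 21, 35, 41}.
34 is not in this set.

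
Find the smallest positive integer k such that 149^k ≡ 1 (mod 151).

30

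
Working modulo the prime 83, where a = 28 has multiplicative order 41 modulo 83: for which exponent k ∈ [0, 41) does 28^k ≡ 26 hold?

Baby-step giant-step with m = ceil(sqrt(41)) = 7.
Baby table (28^j mod 83 for j=0..6):
  0:1  1:28  2:37  3:40  4:41  5:69  6:23
Giant step factor: 28^(-7) ≡ 29 (mod 83).
Scan 26·29^i mod 83 for i = 0, 1, …:
  i=0: 26   i=1: 7   i=2: 37
Match at i=2, j=2: k = 2·7 + 2 = 16.

16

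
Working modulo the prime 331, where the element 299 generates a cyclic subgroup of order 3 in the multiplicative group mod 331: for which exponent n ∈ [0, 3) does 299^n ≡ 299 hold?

Successive powers of 299 modulo 331:
  299^0=1  299^1=299
So 299^1 ≡ 299 (mod 331), giving n = 1.

1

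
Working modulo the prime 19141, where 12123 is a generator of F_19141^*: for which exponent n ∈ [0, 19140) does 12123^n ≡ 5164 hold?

5106

Baby-step giant-step with m = ceil(sqrt(19140)) = 139.
Baby table (12123^j mod 19141 for j=0..138):
  0:1  1:12123  2:2531  3:290  4:12867  5:6632  6:7536  7:18076
  8:9180  9:3366  10:16547  11:1601  12:19090  13:13380  14:4906  15:4351
  16:13718  17:6306  18:17625  19:16033  20:10345  21:603  22:17448  23:14054
  24:2601  25:6696  26:17768  27:7791  28:8599  29:3791  30:752  31:5380
  32:8353  33:7529  34:9779  35:10604  36:1336  37:3042  38:12600  39:4620
  40:1694  41:17210  42:19071  43:12735  44:14240  45:17982  46:18078  47:14285
  48:8428  49:17127  50:8194  51:13213  52:9311  53:2776  54:3570  55:1309
  56:1118  57:1686  58:15931  59:17964  60:10415  61:7009  62:3208  63:15213
  64:3664  65:11552  66:9340  67:9805  68:405  69:9719  70:10582  71:2604
  72:4783  73:6220  74:8661  75:8918  76:4546  77:4219  78:2185  79:16752
  80:17627  81:1997  82:15407  83:1183  84:4900  85:8177  86:17673  87:4566
  88:16987  89:14523  90:3411  91:6993  92:650  93:12999  94:18165  95:16231
  96:18074  97:4075  98:17445  99:15967  100:14149  101:5826  102:17449  103:7036
  104:5132  105:6986  106:11494  107:14423  108:16135  109:2726  110:9932  111:8746
  112:5759  113:9130  114:9728  115:4843  116:6242  117:7393  118:7177  119:10926
  120:178  121:14102  122:10275  123:13338  124:12547  125:12895  126:1538  127:1840
  128:7055  129:5777  130:16793  131:17004  132:10063  133:8156  134:11923  135:8838
  136:10897  137:12290  138:17267
Giant step factor: 12123^(-139) ≡ 14307 (mod 19141).
Scan 5164·14307^i mod 19141 for i = 0, 1, …:
  i=0: 5164   i=1: 16229   i=2: 7973   i=3: 8492
  i=4: 7117   i=5: 11940   i=6: 11296   i=7: 4409
  i=8: 9968   i=9: 11726     …   i=35: 2685
  i=36: 17449
Match at i=36, j=102: n = 36·139 + 102 = 5106.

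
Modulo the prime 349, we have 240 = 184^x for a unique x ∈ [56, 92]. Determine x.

80

Compute 184^56 mod 349 = 192, then multiply by 184 repeatedly:
  184^56=192  184^57=79  184^58=227  184^59=237  184^60=332
  184^61=13  184^62=298  184^63=39  184^64=196  184^65=117
  184^66=239  184^67=2  184^68=19  184^69=6  184^70=57
  184^71=18  184^72=171  184^73=54  184^74=164  184^75=162
  184^76=143  184^77=137  184^78=80  184^79=62  184^80=240
Found 240 at exponent 80.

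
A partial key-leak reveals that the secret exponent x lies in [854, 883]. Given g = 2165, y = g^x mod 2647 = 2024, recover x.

Compute 2165^854 mod 2647 = 2511, then multiply by 2165 repeatedly:
  2165^854=2511  2165^855=2024
Found 2024 at exponent 855.

855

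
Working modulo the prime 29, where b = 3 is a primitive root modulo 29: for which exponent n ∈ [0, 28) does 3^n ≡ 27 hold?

Successive powers of 3 modulo 29:
  3^0=1  3^1=3  3^2=9  3^3=27
So 3^3 ≡ 27 (mod 29), giving n = 3.

3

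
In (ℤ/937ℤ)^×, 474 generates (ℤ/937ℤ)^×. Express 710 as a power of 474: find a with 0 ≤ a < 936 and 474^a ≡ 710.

540

Baby-step giant-step with m = ceil(sqrt(936)) = 31.
Baby table (474^j mod 937 for j=0..30):
  0:1  1:474  2:733  3:752  4:388  5:260  6:493  7:369
  8:624  9:621  10:136  11:748  12:366  13:139  14:296  15:691
  16:521  17:523  18:534  19:126  20:693  21:532  22:115  23:164
  24:902  25:276  26:581  27:853  28:475  29:270  30:548
Giant step factor: 474^(-31) ≡ 877 (mod 937).
Scan 710·877^i mod 937 for i = 0, 1, …:
  i=0: 710   i=1: 502   i=2: 801   i=3: 664
  i=4: 451   i=5: 113   i=6: 716   i=7: 142
  i=8: 850   i=9: 535     …   i=16: 107
  i=17: 139
Match at i=17, j=13: a = 17·31 + 13 = 540.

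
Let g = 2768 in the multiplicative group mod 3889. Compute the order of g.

The order of 2768 must divide p − 1 = 3888 = 2^4 · 3^5.
Divisors: 1, 2, 3, 4, 6, 8, 9, 12, 16, 18, 24, 27, 36, 48, 54, 72, 81, 108, 144, 162, 216, 243, 324, 432, 486, 648, 972, 1296, 1944, 3888.
Check each in increasing order: 2768^1 ≡ 2768;  2768^2 ≡ 494;  2768^3 ≡ 2353;  2768^4 ≡ 2918;  2768^6 ≡ 2562;  2768^8 ≡ 1703;  2768^9 ≡ 436;  2768^12 ≡ 3101;  2768^16 ≡ 2904;  2768^18 ≡ 3424;  2768^24 ≡ 2593;  2768^27 ≡ 3377;  2768^36 ≡ 2330;  2768^48 ≡ 3457;  2768^54 ≡ 1581;  2768^72 ≡ 3745;  2768^81 ≡ 3329;  2768^108 ≡ 2823;  2768^144 ≡ 1291;  2768^162 ≡ 2480;  2768^216 ≡ 768;  2768^243 ≡ 3462;  2768^324 ≡ 1891;  2768^432 ≡ 2585;  2768^486 ≡ 3435;  2768^648 ≡ 1890;  2768^972 ≡ 3888;  2768^1296 ≡ 1998;  2768^1944 ≡ 1.
Smallest exponent giving 1 is 1944.

1944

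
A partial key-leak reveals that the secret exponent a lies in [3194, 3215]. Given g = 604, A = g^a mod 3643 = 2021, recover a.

Compute 604^3194 mod 3643 = 797, then multiply by 604 repeatedly:
  604^3194=797  604^3195=512  604^3196=3236  604^3197=1896  604^3198=1282
  604^3199=2012  604^3200=2129  604^3201=3580  604^3202=2021
Found 2021 at exponent 3202.

3202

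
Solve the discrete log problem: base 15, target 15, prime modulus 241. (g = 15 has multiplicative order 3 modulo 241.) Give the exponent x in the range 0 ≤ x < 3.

1

Successive powers of 15 modulo 241:
  15^0=1  15^1=15
So 15^1 ≡ 15 (mod 241), giving x = 1.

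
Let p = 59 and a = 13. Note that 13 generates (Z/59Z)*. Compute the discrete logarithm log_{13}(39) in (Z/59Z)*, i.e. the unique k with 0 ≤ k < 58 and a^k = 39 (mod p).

15

Successive powers of 13 modulo 59:
  13^0=1  13^1=13  13^2=51  13^3=14  13^4=5  13^5=6
  13^6=19  13^7=11  13^8=25  13^9=30  13^10=36  13^11=55
  13^12=7  13^13=32  13^14=3  13^15=39
So 13^15 ≡ 39 (mod 59), giving k = 15.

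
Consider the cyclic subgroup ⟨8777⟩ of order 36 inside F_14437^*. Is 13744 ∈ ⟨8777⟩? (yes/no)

yes

13744 ∈ ⟨8777⟩ iff 13744^36 ≡ 1 (mod 14437), since |⟨8777⟩| = 36.
13744^36 mod 14437 = 1.
Since 1 = 1, 13744 lies in the subgroup.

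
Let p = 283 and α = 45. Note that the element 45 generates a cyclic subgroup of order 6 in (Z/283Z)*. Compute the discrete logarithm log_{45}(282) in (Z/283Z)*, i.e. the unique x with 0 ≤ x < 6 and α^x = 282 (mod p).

Successive powers of 45 modulo 283:
  45^0=1  45^1=45  45^2=44  45^3=282
So 45^3 ≡ 282 (mod 283), giving x = 3.

3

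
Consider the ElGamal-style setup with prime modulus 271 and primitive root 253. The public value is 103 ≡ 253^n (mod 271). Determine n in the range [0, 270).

172

Baby-step giant-step with m = ceil(sqrt(270)) = 17.
Baby table (253^j mod 271 for j=0..16):
  0:1  1:253  2:53  3:130  4:99  5:115  6:98  7:133
  8:45  9:3  10:217  11:159  12:119  13:26  14:74  15:23
  16:128
Giant step factor: 253^(-17) ≡ 269 (mod 271).
Scan 103·269^i mod 271 for i = 0, 1, …:
  i=0: 103   i=1: 65   i=2: 141   i=3: 260
  i=4: 22   i=5: 227   i=6: 88   i=7: 95
  i=8: 81   i=9: 109   i=10: 53
Match at i=10, j=2: n = 10·17 + 2 = 172.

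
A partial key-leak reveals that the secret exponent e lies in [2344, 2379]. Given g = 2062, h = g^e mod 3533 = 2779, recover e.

2379

Compute 2062^2344 mod 3533 = 3006, then multiply by 2062 repeatedly:
  2062^2344=3006  2062^2345=1490  2062^2346=2203  2062^2347=2681  2062^2348=2610
  2062^2349=1061  2062^2350=855  2062^2351=43  2062^2352=341  2062^2353=75
  2062^2354=2731  2062^2355=3253  2062^2356=2052  2062^2357=2223  2062^2358=1525
  2062^2359=180  2062^2360=195  2062^2361=2861  2062^2362=2805  2062^2363=389
  2062^2364=127  2062^2365=432  2062^2366=468  2062^2367=507  2062^2368=3199
  2062^2369=227  2062^2370=1718  2062^2371=2450  2062^2372=3243  2062^2373=2630
  2062^2374=3438  2062^2375=1958  2062^2376=2710  2062^2377=2347  2062^2378=2837
  2062^2379=2779
Found 2779 at exponent 2379.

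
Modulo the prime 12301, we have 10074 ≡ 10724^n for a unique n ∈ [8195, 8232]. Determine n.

Compute 10724^8195 mod 12301 = 2410, then multiply by 10724 repeatedly:
  10724^8195=2410  10724^8196=439  10724^8197=8854  10724^8198=11178  10724^8199=11928
  10724^8200=10074
Found 10074 at exponent 8200.

8200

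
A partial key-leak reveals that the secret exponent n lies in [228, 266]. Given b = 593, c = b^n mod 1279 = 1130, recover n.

228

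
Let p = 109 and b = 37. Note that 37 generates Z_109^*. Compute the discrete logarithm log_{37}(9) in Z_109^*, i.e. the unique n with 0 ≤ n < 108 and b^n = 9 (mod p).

64

Baby-step giant-step with m = ceil(sqrt(108)) = 11.
Baby table (37^j mod 109 for j=0..10):
  0:1  1:37  2:61  3:77  4:15  5:10  6:43  7:65
  8:7  9:41  10:100
Giant step factor: 37^(-11) ≡ 18 (mod 109).
Scan 9·18^i mod 109 for i = 0, 1, …:
  i=0: 9   i=1: 53   i=2: 82   i=3: 59
  i=4: 81   i=5: 41
Match at i=5, j=9: n = 5·11 + 9 = 64.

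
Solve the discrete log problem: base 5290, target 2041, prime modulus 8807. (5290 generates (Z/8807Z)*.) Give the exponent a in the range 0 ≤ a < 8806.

2178

Baby-step giant-step with m = ceil(sqrt(8806)) = 94.
Baby table (5290^j mod 8807 for j=0..93):
  0:1  1:5290  2:4261  3:3577  4:4894  5:5487  6:7165  7:6329
  8:5003  9:835  10:4843  11:8714  12:1222  13:42  14:2005  15:2822
  16:515  17:2987  18:1472  19:1492  20:1608  21:7565  22:8649  23:845
  24:4901  25:7289  26:1764  27:4947  28:4033  29:4016  30:2156  31:175
  32:1015  33:5887  34:678  35:2171  36:262  37:3281  38:6700  39:3632
  40:5213  41:2053  42:1339  43:2482  44:7350  45:7402  46:658  47:2055
  48:3112  49:2197  50:5697  51:8383  52:2825  53:7578  54:6963  55:3396
  56:7367  57:455  58:2639  59:1215  60:7047  61:7406  62:4204  63:1485
  64:8613  65:4159  66:1224  67:1815  68:1720  69:1169  70:1496  71:5154
  72:6995  73:5343  74:2807  75:428  76:721  77:659  78:7345  79:7373
  80:5774  81:1784  82:5063  83:1183  84:5100  85:3159  86:4231  87:3403
  88:362  89:3861  90:1257  91:245  92:1421  93:4719
Giant step factor: 5290^(-94) ≡ 900 (mod 8807).
Scan 2041·900^i mod 8807 for i = 0, 1, …:
  i=0: 2041   i=1: 5044   i=2: 3995   i=3: 2244
  i=4: 2797   i=5: 7305   i=6: 4478   i=7: 5401
  i=8: 8243   i=9: 3206     …   i=22: 4453
  i=23: 515
Match at i=23, j=16: a = 23·94 + 16 = 2178.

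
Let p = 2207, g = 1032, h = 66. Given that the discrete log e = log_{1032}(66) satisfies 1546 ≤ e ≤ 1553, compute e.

1550

Compute 1032^1546 mod 2207 = 2127, then multiply by 1032 repeatedly:
  1032^1546=2127  1032^1547=1306  1032^1548=1522  1032^1549=1527  1032^1550=66
Found 66 at exponent 1550.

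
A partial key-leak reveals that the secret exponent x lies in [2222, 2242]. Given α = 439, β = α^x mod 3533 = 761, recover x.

2230

Compute 439^2222 mod 3533 = 33, then multiply by 439 repeatedly:
  439^2222=33  439^2223=355  439^2224=393  439^2225=2943  439^2226=2432
  439^2227=682  439^2228=2626  439^2229=1056  439^2230=761
Found 761 at exponent 2230.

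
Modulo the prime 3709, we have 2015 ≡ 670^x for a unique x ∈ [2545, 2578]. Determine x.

2546

Compute 670^2545 mod 3709 = 1470, then multiply by 670 repeatedly:
  670^2545=1470  670^2546=2015
Found 2015 at exponent 2546.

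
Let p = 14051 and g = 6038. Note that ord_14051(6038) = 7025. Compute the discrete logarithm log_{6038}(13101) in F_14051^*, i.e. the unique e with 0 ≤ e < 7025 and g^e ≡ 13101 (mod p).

Baby-step giant-step with m = ceil(sqrt(7025)) = 84.
Baby table (6038^j mod 14051 for j=0..83):
  0:1  1:6038  2:9150  3:13219  4:6642  5:2842  6:3725  7:9950
  8:10075  9:6071  10:11690  11:6047  12:7288  13:11263  14:13205  15:6416
  16:1201  17:1322  18:1268  19:12440  20:10125  21:12900  22:5507  23:6600
  24:2164  25:12853  26:2741  27:12131  28:13166  29:9801  30:9677  31:5668
  32:9199  33:14010  34:5360  35:4227  36:6010  37:8698  38:9937  39:1836
  40:13580  41:8455  42:4007  43:12495  44:4991  45:10314  46:1900  47:6584
  48:3913  49:6963  50:2002  51:4216  52:9847  53:6405  54:5038  55:13080
  56:10420  57:9633  58:6965  59:27  60:8465  61:8183  62:5638  63:10722
  64:6479  65:2218  66:1681  67:5056  68:9356  69:6508  70:8708  71:62
  72:9030  73:5260  74:4620  75:4325  76:7592  77:6134  78:12707  79:6406
  80:11076  81:8179  82:9588  83:2224
Giant step factor: 6038^(-84) ≡ 2301 (mod 14051).
Scan 13101·2301^i mod 14051 for i = 0, 1, …:
  i=0: 13101   i=1: 6006   i=2: 7673   i=3: 7517
  i=4: 13887   i=5: 2013   i=6: 9134   i=7: 11089
  i=8: 13224   i=9: 8009     …   i=56: 12332
  i=57: 6963
Match at i=57, j=49: e = 57·84 + 49 = 4837.

4837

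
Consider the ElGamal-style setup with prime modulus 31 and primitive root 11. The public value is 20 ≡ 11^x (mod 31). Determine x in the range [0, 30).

Successive powers of 11 modulo 31:
  11^0=1  11^1=11  11^2=28  11^3=29  11^4=9  11^5=6
  11^6=4  11^7=13  11^8=19  11^9=23  11^10=5  11^11=24
  11^12=16  11^13=21  11^14=14  11^15=30  11^16=20
So 11^16 ≡ 20 (mod 31), giving x = 16.

16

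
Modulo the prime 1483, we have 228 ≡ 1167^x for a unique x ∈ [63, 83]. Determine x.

Compute 1167^63 mod 1483 = 275, then multiply by 1167 repeatedly:
  1167^63=275  1167^64=597  1167^65=1172  1167^66=398  1167^67=287
  1167^68=1254  1167^69=1180  1167^70=836  1167^71=1281  1167^72=63
  1167^73=854  1167^74=42  1167^75=75  1167^76=28  1167^77=50
  1167^78=513  1167^79=1022  1167^80=342  1167^81=187  1167^82=228
Found 228 at exponent 82.

82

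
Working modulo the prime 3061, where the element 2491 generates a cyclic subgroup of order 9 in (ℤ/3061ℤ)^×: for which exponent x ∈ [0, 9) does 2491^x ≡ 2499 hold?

Successive powers of 2491 modulo 3061:
  2491^0=1  2491^1=2491  2491^2=434  2491^3=561  2491^4=1635  2491^5=1655
  2491^6=2499
So 2491^6 ≡ 2499 (mod 3061), giving x = 6.

6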